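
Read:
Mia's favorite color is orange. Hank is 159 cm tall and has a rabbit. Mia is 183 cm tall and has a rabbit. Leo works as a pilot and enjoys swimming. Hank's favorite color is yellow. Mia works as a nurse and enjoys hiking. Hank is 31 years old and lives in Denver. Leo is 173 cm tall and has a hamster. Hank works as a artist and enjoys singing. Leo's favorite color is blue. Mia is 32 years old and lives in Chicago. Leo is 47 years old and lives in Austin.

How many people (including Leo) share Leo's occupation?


Leo is a pilot. Count = 1

1


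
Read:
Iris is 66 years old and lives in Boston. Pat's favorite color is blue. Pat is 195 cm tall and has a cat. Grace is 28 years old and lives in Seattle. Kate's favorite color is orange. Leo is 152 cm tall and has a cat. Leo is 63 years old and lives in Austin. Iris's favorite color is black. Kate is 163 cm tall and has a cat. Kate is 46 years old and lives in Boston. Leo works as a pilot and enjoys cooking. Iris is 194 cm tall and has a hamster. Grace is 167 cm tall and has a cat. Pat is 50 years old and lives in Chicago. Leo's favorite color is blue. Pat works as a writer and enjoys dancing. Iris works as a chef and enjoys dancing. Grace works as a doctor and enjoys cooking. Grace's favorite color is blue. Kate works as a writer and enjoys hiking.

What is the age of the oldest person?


Oldest: Iris at 66

66


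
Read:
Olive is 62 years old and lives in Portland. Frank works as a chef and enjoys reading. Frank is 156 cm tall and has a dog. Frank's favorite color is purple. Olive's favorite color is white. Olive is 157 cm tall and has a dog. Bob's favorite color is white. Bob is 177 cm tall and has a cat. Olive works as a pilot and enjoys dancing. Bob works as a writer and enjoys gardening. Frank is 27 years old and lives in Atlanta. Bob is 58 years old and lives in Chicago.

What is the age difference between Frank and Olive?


|27 - 62| = 35

35


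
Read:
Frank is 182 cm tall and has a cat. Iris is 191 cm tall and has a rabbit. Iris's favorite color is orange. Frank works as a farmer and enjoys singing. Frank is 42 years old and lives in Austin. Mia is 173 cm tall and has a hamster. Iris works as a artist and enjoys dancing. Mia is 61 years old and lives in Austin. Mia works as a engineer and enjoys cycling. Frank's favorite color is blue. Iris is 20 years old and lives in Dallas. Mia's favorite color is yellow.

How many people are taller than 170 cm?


Taller than 170: 3

3


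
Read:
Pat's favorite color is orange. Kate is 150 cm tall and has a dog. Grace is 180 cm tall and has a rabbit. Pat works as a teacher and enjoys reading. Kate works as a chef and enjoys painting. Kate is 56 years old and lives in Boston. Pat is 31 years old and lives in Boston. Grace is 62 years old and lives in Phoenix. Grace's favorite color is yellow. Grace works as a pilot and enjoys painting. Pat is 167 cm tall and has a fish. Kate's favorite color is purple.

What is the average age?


Sum=149, n=3, avg=49.67

49.67


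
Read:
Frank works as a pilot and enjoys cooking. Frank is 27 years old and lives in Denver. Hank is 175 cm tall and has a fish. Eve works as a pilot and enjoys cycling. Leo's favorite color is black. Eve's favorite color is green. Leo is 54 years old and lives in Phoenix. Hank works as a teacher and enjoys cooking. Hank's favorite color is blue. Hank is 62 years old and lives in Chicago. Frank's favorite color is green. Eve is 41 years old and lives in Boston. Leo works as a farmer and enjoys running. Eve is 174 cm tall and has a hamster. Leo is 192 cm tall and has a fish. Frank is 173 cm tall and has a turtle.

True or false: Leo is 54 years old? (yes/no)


Leo is actually 54. yes

yes


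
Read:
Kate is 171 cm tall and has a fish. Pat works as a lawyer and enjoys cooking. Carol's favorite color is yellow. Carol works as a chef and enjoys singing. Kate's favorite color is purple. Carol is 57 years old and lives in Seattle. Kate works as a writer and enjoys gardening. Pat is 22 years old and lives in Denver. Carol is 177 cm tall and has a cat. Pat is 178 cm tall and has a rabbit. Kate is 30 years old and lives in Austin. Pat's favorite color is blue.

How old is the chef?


The chef is Carol, age 57

57


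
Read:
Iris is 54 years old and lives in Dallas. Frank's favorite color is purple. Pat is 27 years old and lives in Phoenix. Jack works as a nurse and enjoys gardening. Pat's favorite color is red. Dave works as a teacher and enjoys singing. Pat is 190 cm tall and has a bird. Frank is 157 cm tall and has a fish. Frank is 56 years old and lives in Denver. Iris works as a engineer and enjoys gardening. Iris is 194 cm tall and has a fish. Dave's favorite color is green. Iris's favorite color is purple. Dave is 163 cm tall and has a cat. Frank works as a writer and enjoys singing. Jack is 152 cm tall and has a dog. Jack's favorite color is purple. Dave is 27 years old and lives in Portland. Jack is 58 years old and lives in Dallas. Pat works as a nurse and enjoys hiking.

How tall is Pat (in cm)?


Pat is 190 cm tall

190


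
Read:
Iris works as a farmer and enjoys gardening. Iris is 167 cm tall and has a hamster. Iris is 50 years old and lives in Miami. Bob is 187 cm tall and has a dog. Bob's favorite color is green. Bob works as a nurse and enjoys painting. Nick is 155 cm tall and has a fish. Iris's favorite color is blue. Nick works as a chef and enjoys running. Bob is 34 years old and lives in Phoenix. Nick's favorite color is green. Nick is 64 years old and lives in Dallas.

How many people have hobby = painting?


Count: 1

1


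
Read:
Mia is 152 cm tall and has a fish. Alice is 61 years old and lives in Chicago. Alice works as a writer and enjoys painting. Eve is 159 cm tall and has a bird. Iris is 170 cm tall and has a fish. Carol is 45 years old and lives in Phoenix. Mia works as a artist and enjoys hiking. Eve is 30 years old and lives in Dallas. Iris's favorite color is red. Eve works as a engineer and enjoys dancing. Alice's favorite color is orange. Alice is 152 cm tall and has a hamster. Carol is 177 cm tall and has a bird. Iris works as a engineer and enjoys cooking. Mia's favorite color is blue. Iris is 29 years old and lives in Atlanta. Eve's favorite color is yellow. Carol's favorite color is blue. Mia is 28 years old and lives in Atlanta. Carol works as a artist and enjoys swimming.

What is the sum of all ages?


30+28+45+29+61 = 193

193


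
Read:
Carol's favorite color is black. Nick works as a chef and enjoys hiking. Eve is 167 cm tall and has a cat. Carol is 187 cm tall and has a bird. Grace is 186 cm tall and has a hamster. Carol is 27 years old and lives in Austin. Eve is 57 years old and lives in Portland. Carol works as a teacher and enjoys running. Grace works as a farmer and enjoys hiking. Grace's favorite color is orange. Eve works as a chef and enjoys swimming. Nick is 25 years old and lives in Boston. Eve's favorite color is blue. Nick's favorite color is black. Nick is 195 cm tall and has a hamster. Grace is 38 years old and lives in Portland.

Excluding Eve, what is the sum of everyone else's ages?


Sum (excluding Eve): 90

90


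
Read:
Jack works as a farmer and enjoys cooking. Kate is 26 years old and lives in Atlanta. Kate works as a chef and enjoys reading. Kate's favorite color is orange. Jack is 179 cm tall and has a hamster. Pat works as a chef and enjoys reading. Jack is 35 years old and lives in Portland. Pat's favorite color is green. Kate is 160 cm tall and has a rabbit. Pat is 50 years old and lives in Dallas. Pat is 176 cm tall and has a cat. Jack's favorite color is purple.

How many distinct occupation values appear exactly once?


Unique occupation values: 1

1


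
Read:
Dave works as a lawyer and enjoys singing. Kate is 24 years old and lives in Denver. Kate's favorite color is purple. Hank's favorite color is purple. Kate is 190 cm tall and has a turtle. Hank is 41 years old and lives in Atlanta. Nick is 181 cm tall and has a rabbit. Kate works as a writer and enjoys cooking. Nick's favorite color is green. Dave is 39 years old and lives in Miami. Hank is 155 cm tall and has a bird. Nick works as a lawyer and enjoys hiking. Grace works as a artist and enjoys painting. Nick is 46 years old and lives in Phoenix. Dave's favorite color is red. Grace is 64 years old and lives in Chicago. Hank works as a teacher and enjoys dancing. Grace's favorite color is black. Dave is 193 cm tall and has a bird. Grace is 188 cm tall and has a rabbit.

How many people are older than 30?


Filter: 4

4


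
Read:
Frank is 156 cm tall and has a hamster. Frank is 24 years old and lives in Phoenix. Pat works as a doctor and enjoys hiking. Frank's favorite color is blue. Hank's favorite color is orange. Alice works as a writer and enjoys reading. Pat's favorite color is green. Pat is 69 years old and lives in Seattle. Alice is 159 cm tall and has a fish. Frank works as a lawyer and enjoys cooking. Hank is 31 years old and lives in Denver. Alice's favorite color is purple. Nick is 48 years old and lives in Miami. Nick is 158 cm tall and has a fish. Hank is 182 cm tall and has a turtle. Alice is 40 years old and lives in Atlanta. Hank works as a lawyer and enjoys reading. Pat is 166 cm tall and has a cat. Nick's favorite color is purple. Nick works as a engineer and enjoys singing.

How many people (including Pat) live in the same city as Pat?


Pat lives in Seattle. Count = 1

1


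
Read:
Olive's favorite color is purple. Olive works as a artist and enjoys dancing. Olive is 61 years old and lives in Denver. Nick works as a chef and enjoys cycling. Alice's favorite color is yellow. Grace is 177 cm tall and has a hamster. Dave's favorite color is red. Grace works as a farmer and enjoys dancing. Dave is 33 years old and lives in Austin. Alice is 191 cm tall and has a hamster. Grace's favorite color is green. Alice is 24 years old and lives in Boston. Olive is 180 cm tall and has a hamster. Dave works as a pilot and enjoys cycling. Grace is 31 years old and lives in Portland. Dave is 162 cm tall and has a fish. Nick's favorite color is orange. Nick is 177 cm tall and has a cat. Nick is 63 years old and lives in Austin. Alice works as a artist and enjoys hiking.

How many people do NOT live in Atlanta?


Not in Atlanta: 5

5


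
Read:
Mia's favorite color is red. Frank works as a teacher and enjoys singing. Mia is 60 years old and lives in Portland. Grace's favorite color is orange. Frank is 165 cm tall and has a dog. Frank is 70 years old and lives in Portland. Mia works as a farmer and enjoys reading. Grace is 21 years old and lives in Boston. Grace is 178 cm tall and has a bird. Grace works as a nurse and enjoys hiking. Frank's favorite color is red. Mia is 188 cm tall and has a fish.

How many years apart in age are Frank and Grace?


70 vs 21, diff = 49

49


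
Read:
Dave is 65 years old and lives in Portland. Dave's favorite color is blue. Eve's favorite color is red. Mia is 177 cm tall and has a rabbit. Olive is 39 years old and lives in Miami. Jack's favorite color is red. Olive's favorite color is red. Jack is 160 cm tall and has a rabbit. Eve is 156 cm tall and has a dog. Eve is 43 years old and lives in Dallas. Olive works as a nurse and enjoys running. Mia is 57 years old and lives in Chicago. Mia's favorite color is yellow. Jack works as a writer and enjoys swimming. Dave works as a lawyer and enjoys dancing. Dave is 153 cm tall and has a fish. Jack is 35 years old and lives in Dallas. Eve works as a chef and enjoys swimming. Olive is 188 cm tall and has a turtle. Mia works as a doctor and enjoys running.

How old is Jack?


Jack is 35 years old

35


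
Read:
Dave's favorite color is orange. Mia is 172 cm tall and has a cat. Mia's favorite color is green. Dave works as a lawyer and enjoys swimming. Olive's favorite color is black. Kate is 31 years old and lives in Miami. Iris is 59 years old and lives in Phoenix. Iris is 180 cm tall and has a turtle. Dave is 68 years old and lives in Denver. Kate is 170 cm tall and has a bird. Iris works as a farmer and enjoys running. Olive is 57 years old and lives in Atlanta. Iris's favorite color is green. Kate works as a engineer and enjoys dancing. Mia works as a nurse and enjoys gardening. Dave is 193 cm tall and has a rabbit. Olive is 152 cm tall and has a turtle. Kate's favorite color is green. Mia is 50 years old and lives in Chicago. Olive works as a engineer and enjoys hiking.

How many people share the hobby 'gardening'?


Count: 1

1


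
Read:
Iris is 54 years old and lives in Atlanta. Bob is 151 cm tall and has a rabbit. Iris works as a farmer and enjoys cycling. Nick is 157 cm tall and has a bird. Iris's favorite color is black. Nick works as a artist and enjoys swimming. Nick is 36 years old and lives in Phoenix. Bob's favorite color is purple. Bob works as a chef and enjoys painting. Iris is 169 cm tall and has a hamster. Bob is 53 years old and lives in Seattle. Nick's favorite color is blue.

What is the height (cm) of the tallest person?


Tallest: Iris at 169 cm

169


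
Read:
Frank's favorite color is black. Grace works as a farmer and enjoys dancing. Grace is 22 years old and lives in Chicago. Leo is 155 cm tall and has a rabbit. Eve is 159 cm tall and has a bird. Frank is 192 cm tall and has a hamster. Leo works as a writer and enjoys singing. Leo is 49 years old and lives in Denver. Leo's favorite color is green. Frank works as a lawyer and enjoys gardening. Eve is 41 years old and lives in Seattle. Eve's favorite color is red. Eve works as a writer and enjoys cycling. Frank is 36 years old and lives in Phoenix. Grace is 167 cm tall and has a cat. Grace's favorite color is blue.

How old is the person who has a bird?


Person with bird is Eve, age 41

41


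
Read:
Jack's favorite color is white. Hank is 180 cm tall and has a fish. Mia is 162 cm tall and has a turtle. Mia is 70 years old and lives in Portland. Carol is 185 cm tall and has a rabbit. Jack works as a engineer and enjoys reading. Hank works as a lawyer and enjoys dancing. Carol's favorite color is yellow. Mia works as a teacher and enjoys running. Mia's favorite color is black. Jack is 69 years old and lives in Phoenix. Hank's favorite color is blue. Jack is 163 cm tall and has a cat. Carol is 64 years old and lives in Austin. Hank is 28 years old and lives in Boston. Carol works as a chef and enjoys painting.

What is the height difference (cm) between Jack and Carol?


|163 - 185| = 22

22


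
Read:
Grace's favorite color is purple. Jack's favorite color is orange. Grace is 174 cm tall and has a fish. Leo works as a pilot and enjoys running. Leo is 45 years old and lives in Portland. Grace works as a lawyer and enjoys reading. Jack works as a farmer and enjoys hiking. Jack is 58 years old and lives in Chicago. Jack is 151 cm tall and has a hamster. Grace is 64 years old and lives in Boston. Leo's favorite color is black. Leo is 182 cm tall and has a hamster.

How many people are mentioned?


People: Grace, Leo, Jack. Count = 3

3


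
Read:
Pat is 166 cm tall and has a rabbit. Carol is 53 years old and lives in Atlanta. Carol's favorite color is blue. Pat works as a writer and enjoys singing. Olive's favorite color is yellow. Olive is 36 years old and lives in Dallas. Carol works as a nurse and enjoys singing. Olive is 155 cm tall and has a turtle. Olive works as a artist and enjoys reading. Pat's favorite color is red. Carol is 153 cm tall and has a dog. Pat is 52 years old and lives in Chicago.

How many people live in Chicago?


Count in Chicago: 1

1


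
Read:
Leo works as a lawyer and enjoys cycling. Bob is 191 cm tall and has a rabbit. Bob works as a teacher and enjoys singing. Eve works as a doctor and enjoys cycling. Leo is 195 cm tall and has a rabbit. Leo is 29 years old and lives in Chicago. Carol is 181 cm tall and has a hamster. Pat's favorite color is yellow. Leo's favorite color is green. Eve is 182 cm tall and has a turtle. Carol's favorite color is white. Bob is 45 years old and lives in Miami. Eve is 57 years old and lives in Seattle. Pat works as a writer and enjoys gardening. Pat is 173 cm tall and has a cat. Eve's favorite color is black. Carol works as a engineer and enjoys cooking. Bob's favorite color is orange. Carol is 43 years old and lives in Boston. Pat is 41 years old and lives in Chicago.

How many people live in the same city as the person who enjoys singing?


Person with hobby singing is Bob, city Miami. Count = 1

1


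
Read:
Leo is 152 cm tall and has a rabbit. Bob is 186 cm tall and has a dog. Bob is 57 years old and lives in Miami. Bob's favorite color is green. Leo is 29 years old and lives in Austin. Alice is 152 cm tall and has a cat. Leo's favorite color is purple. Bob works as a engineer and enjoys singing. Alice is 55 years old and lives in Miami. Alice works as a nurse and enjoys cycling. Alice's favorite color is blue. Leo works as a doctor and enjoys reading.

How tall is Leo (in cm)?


Leo is 152 cm tall

152


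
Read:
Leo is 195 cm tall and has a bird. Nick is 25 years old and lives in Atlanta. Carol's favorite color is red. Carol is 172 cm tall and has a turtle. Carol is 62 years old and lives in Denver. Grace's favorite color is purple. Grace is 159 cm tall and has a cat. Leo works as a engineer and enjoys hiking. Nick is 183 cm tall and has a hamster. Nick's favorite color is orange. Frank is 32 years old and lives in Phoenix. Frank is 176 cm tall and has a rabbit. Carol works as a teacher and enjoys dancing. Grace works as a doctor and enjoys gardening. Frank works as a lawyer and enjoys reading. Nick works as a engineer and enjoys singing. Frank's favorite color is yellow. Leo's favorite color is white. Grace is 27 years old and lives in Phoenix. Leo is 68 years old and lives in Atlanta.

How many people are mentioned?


People: Grace, Nick, Leo, Frank, Carol. Count = 5

5


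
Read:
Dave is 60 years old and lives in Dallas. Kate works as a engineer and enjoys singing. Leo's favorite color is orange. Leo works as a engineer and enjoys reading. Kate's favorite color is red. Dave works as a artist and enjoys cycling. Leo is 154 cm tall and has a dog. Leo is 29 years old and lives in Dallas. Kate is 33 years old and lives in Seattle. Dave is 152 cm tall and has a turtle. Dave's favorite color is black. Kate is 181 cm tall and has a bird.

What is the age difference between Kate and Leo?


|33 - 29| = 4

4


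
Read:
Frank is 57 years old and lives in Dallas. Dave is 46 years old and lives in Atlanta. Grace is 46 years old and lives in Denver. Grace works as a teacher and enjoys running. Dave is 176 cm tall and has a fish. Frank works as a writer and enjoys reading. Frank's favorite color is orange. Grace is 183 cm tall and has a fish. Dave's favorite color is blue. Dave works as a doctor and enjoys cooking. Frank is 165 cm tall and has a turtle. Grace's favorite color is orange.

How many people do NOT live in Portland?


Not in Portland: 3

3


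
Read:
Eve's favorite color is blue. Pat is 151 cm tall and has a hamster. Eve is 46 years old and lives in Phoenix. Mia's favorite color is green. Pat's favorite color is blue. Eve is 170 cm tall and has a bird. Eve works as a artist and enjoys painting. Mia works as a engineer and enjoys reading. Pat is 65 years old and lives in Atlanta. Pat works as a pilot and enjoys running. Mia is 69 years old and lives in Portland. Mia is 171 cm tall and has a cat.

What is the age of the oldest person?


Oldest: Mia at 69

69


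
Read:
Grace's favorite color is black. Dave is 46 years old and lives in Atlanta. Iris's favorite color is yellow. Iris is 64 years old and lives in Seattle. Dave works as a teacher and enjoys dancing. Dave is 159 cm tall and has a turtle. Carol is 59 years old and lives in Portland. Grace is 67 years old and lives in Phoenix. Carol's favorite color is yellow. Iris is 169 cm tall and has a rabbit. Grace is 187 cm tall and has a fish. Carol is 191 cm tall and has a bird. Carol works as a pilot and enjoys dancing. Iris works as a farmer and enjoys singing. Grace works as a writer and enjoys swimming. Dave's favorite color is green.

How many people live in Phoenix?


Count in Phoenix: 1

1


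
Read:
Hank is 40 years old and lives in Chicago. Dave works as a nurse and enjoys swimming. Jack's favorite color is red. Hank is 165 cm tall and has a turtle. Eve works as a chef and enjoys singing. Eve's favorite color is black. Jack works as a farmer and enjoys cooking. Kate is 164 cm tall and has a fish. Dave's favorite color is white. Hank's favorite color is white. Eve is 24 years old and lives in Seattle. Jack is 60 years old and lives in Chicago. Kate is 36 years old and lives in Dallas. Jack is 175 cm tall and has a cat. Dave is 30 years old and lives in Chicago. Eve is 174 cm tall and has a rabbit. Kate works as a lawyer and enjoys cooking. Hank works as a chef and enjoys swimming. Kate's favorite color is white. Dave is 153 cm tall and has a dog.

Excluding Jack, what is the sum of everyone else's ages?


Sum (excluding Jack): 130

130


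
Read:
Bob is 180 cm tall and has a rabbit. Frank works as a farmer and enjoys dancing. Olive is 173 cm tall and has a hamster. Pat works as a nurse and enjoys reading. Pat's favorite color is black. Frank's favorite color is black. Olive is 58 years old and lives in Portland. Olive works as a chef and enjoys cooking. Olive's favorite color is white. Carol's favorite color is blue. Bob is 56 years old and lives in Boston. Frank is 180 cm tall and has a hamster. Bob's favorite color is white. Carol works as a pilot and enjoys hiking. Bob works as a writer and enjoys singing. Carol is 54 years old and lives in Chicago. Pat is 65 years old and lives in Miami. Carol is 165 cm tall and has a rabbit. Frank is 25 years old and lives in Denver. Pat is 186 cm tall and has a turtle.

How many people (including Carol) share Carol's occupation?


Carol is a pilot. Count = 1

1


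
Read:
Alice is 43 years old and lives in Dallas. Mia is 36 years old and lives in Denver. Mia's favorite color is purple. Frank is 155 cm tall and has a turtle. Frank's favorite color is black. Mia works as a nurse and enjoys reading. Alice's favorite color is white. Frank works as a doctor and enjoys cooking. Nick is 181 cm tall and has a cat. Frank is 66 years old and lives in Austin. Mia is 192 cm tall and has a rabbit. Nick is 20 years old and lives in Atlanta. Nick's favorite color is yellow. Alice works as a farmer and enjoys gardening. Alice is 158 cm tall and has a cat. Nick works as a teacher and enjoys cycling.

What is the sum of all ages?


66+43+20+36 = 165

165


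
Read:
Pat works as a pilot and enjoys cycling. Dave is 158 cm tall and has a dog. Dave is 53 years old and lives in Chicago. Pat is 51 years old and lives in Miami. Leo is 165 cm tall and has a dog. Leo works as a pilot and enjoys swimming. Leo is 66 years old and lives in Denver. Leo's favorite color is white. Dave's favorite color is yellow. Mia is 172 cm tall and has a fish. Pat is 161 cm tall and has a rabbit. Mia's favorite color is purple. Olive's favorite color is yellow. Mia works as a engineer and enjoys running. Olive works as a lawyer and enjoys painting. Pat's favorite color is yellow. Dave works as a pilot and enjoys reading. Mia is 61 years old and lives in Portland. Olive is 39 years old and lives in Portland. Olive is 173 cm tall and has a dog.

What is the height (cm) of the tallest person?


Tallest: Olive at 173 cm

173


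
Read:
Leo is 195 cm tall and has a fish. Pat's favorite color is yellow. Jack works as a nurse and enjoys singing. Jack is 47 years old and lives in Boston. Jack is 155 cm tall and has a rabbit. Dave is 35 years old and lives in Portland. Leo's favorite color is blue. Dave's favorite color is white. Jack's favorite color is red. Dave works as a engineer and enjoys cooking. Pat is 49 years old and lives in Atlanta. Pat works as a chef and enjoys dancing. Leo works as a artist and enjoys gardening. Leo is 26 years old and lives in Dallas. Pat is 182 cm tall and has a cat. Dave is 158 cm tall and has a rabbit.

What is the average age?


Sum=157, n=4, avg=39.25

39.25


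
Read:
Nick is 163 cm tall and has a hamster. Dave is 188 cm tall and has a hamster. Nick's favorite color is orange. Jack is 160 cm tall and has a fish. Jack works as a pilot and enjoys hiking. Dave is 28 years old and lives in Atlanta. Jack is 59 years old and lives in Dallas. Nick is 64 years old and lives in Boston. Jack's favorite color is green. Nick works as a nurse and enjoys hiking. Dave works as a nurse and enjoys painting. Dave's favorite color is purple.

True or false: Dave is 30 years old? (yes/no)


Dave is actually 28. no

no


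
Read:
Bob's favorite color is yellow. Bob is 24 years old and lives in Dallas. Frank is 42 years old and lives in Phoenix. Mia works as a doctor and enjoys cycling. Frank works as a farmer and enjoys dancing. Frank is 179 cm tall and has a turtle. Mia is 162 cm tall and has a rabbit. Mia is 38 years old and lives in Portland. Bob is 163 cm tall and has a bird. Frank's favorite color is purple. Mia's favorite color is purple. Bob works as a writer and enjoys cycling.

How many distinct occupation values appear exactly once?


Unique occupation values: 3

3


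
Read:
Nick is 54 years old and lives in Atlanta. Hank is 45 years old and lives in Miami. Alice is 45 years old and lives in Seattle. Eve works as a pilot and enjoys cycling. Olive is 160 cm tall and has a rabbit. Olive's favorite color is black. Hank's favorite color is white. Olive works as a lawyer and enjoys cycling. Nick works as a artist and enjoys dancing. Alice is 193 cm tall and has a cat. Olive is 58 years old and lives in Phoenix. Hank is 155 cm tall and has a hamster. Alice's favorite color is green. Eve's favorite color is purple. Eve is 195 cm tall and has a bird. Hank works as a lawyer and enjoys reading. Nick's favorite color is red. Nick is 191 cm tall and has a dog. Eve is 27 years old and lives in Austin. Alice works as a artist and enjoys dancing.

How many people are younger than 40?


Filter: 1

1


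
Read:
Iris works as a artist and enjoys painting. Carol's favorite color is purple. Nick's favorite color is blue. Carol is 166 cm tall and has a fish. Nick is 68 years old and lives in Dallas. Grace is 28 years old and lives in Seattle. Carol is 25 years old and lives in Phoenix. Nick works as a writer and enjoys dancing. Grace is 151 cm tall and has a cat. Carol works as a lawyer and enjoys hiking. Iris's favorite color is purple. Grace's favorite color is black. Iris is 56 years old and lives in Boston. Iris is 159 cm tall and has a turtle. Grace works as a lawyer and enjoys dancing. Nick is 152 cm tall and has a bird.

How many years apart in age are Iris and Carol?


56 vs 25, diff = 31

31


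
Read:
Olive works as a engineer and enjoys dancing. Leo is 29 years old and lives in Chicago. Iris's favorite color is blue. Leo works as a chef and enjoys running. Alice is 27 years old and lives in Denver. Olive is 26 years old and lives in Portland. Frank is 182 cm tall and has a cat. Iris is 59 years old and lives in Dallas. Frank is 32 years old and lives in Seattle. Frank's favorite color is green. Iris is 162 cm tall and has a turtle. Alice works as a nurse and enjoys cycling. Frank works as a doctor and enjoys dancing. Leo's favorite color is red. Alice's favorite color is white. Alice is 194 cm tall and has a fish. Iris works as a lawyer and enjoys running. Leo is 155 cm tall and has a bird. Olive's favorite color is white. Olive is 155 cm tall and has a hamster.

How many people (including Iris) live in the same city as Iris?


Iris lives in Dallas. Count = 1

1


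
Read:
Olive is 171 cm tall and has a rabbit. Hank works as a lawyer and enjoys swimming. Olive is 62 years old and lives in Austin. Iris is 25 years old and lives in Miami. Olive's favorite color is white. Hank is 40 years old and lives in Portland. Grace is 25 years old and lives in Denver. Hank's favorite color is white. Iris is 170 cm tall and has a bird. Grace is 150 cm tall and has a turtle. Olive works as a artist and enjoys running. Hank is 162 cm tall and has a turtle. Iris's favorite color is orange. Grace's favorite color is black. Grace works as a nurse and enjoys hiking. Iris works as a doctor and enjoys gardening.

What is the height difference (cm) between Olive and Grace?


|171 - 150| = 21

21


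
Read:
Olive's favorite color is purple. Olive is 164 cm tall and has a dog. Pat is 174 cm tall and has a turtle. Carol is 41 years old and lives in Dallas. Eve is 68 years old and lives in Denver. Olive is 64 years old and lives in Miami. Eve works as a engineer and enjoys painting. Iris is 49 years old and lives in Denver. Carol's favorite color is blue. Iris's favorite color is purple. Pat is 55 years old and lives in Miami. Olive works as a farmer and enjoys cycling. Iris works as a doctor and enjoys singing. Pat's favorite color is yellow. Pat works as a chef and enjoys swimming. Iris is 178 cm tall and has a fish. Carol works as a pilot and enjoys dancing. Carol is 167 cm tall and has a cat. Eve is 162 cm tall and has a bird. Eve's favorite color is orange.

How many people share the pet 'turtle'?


Count: 1

1


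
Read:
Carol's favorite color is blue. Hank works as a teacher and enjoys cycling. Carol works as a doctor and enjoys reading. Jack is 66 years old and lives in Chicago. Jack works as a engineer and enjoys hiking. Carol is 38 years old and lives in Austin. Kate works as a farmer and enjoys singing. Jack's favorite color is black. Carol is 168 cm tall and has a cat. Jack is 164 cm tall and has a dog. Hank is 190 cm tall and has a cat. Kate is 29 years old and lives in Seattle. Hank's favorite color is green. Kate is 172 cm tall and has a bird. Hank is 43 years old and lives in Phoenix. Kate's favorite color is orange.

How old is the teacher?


The teacher is Hank, age 43

43


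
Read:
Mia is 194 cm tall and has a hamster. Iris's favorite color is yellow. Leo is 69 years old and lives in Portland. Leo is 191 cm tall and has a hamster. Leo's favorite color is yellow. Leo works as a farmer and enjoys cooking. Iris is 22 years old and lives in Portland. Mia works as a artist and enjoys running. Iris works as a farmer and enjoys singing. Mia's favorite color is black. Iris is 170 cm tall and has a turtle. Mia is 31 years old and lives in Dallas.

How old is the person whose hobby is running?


Person with hobby=running is Mia, age 31

31


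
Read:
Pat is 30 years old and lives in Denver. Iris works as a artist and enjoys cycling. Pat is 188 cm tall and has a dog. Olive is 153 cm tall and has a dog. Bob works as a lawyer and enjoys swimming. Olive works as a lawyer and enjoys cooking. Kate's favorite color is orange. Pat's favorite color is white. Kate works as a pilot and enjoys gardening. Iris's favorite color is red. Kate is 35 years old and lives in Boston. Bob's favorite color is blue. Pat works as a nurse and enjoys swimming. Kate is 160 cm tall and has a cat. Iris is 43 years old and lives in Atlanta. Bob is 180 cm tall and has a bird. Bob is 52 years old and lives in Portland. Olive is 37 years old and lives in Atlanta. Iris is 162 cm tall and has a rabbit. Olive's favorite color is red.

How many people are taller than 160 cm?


Taller than 160: 3

3


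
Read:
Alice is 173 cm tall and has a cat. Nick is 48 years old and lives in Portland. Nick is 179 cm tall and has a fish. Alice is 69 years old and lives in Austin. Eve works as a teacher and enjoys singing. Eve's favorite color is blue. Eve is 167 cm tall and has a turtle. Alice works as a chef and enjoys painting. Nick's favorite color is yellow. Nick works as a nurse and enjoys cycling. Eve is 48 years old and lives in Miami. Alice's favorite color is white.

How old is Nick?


Nick is 48 years old

48


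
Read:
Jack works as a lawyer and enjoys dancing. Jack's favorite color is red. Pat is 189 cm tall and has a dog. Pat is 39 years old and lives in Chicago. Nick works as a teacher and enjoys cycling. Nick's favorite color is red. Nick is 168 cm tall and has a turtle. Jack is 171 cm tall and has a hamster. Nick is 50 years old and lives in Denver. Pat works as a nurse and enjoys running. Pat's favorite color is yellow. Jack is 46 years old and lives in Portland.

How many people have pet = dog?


Count: 1

1


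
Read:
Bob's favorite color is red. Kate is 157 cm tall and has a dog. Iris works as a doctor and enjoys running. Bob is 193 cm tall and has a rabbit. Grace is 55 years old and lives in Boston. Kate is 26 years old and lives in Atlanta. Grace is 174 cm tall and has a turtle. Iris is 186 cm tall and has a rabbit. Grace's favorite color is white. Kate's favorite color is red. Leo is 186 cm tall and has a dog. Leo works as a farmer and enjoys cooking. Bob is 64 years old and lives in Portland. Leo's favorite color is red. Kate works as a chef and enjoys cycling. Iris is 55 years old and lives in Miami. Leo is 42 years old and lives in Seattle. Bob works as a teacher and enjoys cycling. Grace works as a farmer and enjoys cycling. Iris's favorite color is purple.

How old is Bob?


Bob is 64 years old

64


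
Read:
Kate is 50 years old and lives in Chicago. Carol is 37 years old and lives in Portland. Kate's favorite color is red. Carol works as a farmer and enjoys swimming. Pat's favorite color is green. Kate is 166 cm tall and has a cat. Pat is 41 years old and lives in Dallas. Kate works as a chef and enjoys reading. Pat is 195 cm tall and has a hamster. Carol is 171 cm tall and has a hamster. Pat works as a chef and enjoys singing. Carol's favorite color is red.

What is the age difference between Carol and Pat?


|37 - 41| = 4

4


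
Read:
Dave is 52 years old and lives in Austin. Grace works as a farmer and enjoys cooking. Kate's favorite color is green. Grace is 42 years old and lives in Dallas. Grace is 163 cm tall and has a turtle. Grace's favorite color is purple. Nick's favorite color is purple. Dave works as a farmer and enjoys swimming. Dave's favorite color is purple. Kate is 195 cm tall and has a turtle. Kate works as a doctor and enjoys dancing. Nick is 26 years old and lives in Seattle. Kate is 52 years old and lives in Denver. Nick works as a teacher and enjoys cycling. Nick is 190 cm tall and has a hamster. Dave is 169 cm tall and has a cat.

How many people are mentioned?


People: Grace, Nick, Dave, Kate. Count = 4

4


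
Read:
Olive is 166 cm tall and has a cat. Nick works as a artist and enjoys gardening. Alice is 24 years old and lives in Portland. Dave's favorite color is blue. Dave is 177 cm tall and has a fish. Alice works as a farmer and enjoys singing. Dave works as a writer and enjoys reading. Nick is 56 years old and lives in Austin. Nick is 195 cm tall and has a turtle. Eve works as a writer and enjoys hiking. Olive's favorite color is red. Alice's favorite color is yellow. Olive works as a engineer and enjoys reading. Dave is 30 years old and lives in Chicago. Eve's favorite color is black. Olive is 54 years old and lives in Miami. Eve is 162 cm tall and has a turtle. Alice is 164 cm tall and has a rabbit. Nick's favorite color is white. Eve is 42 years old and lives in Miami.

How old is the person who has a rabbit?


Person with rabbit is Alice, age 24

24


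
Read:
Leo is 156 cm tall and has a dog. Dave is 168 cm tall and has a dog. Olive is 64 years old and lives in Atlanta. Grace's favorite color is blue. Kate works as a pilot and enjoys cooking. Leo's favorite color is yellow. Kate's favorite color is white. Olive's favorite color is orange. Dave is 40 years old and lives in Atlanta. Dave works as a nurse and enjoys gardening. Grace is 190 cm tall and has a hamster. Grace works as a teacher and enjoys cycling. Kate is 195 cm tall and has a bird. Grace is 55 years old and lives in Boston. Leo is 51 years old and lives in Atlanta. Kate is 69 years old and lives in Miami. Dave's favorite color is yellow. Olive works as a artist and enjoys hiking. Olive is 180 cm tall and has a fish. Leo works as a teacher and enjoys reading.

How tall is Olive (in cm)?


Olive is 180 cm tall

180


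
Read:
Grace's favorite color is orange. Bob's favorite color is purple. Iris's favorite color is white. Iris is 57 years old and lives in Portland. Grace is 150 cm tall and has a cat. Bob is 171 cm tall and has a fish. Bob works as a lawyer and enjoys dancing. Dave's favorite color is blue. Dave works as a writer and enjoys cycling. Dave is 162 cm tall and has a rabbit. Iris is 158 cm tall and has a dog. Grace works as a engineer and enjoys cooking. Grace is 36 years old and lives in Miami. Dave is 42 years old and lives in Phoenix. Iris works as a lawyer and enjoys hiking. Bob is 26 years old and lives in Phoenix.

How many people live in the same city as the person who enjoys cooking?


Person with hobby cooking is Grace, city Miami. Count = 1

1


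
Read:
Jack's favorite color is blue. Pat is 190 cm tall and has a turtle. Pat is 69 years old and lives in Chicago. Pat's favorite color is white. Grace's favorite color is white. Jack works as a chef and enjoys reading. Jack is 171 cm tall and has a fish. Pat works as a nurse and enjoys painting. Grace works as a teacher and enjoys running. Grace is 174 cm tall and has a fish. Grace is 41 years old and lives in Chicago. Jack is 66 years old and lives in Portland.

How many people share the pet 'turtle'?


Count: 1

1


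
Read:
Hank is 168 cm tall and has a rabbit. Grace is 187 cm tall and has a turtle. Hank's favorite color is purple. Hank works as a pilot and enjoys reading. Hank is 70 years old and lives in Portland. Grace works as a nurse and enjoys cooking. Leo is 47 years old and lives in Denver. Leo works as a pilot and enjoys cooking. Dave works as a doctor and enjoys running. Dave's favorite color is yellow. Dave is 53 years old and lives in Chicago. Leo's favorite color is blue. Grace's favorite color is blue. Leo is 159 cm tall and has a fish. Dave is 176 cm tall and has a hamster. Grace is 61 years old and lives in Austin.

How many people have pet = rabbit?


Count: 1

1


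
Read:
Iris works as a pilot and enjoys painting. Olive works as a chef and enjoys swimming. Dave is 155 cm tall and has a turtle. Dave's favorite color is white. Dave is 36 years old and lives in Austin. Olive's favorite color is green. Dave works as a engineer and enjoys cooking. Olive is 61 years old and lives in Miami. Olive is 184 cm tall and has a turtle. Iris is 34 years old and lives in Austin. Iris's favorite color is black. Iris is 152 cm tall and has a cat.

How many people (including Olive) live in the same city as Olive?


Olive lives in Miami. Count = 1

1


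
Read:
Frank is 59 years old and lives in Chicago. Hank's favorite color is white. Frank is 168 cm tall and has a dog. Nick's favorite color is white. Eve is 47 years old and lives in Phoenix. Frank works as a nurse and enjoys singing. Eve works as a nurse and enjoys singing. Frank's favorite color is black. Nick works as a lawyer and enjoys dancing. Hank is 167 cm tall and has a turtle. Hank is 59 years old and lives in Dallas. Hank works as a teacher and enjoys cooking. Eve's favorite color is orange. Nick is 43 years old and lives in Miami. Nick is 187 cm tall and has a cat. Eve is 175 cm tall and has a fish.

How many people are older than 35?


Filter: 4

4


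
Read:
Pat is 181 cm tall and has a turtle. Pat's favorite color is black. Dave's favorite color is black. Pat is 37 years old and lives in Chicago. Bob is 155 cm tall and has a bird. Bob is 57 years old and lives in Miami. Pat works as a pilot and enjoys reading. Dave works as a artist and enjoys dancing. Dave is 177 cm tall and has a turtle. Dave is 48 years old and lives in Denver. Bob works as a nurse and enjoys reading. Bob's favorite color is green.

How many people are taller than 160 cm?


Taller than 160: 2

2


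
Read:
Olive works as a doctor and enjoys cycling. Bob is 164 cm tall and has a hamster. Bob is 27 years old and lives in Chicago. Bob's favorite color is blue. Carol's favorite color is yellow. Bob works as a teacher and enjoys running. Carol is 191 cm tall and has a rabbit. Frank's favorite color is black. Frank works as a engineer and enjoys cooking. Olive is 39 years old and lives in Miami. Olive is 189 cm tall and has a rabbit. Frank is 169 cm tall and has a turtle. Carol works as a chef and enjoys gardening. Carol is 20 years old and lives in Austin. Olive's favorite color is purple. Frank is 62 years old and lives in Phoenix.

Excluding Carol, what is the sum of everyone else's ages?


Sum (excluding Carol): 128

128
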